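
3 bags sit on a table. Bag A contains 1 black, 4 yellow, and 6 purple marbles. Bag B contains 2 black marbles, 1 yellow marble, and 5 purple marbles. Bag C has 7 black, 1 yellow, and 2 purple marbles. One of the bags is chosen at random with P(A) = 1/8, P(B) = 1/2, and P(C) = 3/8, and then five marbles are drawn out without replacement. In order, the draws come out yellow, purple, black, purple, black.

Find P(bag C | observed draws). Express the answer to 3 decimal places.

0.259

Under each hypothesis, the probability of the observed sequence is: P(data | bag A) = (4/11)(6/10)(1/9)(5/8)(0/7) = 0; P(data | bag B) = (1/8)(5/7)(2/6)(4/5)(1/4) = 0.0059524; P(data | bag C) = (1/10)(2/9)(7/8)(1/7)(6/6) = 0.0027778.
Weighting by the prior gives 1/8 · 0 = 0, 1/2 · 0.0059524 = 0.0029762, 3/8 · 0.0027778 = 0.0010417; with total 0.0040179.
Therefore the posterior P(bag C | data) = (0.0010417) / (0.0040179) = 0.25926.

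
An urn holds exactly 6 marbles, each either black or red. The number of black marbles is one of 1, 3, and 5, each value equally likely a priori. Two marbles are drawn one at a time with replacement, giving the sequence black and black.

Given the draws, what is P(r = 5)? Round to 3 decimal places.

0.714

Compute the likelihood of the observed sequence for each case: P(data | r = 1) = (1/6)(1/6) = 1/36; P(data | r = 3) = (3/6)(3/6) = 1/4; P(data | r = 5) = (5/6)(5/6) = 25/36.
Weighting by the prior gives 1/3 · 1/36 = 1/108, 1/3 · 1/4 = 1/12, 1/3 · 25/36 = 25/108; these sum to 35/108.
Therefore the posterior P(r = 5 | data) = (25/108) / (35/108) = 5/7.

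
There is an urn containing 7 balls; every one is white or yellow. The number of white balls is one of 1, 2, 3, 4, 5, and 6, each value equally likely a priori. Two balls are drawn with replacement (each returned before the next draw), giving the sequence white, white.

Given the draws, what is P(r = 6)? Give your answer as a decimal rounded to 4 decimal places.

0.3956

Compute the likelihood of the observed sequence for each case: P(data | r = 1) = (1/7)(1/7) = 1/49; P(data | r = 2) = (2/7)(2/7) = 4/49; P(data | r = 3) = (3/7)(3/7) = 9/49; P(data | r = 4) = (4/7)(4/7) = 16/49; P(data | r = 5) = (5/7)(5/7) = 25/49; P(data | r = 6) = (6/7)(6/7) = 36/49.
Weighting by the prior gives 1/6 · 1/49 = 1/294, 1/6 · 4/49 = 2/147, 1/6 · 9/49 = 3/98, 1/6 · 16/49 = 8/147, 1/6 · 25/49 = 25/294, 1/6 · 36/49 = 6/49; with total 13/42.
So P(r = 6 | data) = (6/49) / (13/42) = 36/91.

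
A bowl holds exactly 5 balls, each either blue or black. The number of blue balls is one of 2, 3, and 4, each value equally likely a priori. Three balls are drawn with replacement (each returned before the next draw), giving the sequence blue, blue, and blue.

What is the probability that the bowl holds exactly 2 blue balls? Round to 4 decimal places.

0.0808

Under each hypothesis, the probability of the observed sequence is: P(data | r = 2) = (2/5)(2/5)(2/5) = 8/125; P(data | r = 3) = (3/5)(3/5)(3/5) = 27/125; P(data | r = 4) = (4/5)(4/5)(4/5) = 64/125.
The prior-weighted likelihoods are 1/3 · 8/125 = 8/375, 1/3 · 27/125 = 9/125, 1/3 · 64/125 = 64/375; summing to 33/125.
So P(r = 2 | data) = (8/375) / (33/125) = 8/99.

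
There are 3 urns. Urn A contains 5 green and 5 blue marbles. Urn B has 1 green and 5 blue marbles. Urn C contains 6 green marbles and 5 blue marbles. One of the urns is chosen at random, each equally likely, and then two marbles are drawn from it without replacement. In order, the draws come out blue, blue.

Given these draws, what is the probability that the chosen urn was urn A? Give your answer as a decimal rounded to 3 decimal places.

0.208

Under each hypothesis, the probability of the observed sequence is: P(data | urn A) = (5/10)(4/9) = 2/9; P(data | urn B) = (5/6)(4/5) = 2/3; P(data | urn C) = (5/11)(4/10) = 2/11.
Multiplying each by its prior: 1/3 · 2/9 = 2/27, 1/3 · 2/3 = 2/9, 1/3 · 2/11 = 2/33; with total 106/297.
By Bayes' rule, P(urn A | data) = (2/27) / (106/297) = 11/53.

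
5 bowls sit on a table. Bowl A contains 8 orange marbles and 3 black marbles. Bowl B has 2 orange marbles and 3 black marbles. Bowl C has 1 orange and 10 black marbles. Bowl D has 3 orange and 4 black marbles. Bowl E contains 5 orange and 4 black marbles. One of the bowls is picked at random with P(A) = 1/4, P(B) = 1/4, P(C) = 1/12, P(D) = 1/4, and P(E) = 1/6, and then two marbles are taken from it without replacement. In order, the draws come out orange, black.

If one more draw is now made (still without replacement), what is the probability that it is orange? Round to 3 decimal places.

0.480

Compute the likelihood of the observed sequence for each case: P(data | bowl A) = (8/11)(3/10) = 0.21818; P(data | bowl B) = (2/5)(3/4) = 0.3; P(data | bowl C) = (1/11)(10/10) = 0.090909; P(data | bowl D) = (3/7)(4/6) = 0.28571; P(data | bowl E) = (5/9)(4/8) = 0.27778.
The prior-weighted likelihoods are 1/4 · 0.21818 = 0.054545, 1/4 · 0.3 = 0.075, 1/12 · 0.090909 = 0.0075758, 1/4 · 0.28571 = 0.071429, 1/6 · 0.27778 = 0.046296; these sum to 0.25485.
Dividing through by the total gives posterior P(bowl A | data) = 0.21403, P(bowl B | data) = 0.2943, P(bowl C | data) = 0.029727, P(bowl D | data) = 0.28028, P(bowl E | data) = 0.18166.
The predictive probability is P(orange next | data) = (7/9)(0.21403) + (1/3)(0.2943) + (0)(0.029727) + (2/5)(0.28028) + (4/7)(0.18166) = 0.48049.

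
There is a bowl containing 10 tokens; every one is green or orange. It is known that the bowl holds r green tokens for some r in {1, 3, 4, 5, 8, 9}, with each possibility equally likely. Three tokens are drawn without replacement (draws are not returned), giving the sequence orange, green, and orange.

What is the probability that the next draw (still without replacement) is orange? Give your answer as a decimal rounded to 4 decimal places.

0.6300

Compute the likelihood of the observed sequence for each case: P(data | r = 1) = (9/10)(1/9)(8/8) = 0.1; P(data | r = 3) = (7/10)(3/9)(6/8) = 0.175; P(data | r = 4) = (6/10)(4/9)(5/8) = 0.16667; P(data | r = 5) = (5/10)(5/9)(4/8) = 0.13889; P(data | r = 8) = (2/10)(8/9)(1/8) = 0.022222; P(data | r = 9) = (1/10)(9/9)(0/8) = 0.
The prior-weighted likelihoods are 1/6 · 0.1 = 0.016667, 1/6 · 0.175 = 0.029167, 1/6 · 0.16667 = 0.027778, 1/6 · 0.13889 = 0.023148, 1/6 · 0.022222 = 0.0037037, 1/6 · 0 = 0; summing to 0.10046.
Dividing through by the total gives posterior P(r = 1 | data) = 0.1659, P(r = 3 | data) = 0.29032, P(r = 4 | data) = 0.2765, P(r = 5 | data) = 0.23041, P(r = 8 | data) = 0.036866, P(r = 9 | data) = 0.
The predictive probability is P(orange next | data) = (1)(0.1659) + (5/7)(0.29032) + (4/7)(0.2765) + (3/7)(0.23041) + (0)(0.036866) = 0.63002.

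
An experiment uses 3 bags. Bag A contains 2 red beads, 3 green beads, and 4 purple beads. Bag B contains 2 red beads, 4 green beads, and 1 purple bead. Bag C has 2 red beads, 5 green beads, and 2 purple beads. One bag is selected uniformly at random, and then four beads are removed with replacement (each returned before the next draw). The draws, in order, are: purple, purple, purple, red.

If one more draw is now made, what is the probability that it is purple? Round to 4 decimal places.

Under each hypothesis, the probability of the observed sequence is: P(data | bag A) = (4/9)(4/9)(4/9)(2/9) = 0.019509; P(data | bag B) = (1/7)(1/7)(1/7)(2/7) = 0.00083299; P(data | bag C) = (2/9)(2/9)(2/9)(2/9) = 0.0024387.
Multiplying each by its prior: 1/3 · 0.019509 = 0.0065031, 1/3 · 0.00083299 = 0.00027766, 1/3 · 0.0024387 = 0.00081288; with total 0.0075936.
Dividing through by the total gives posterior P(bag A | data) = 0.85639, P(bag B | data) = 0.036565, P(bag C | data) = 0.10705.
So P(purple next | data) = Σ P(purple next | H) P(H | data) = (4/9)(0.85639) + (1/7)(0.036565) + (2/9)(0.10705) = 0.40963.

0.4096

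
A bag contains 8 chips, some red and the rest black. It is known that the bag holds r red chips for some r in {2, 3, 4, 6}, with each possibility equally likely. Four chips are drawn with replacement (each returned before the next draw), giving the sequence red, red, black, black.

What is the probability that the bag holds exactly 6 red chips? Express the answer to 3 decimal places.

0.187

For each hypothesis, P(data | H) works out to: P(data | r = 2) = (2/8)(2/8)(6/8)(6/8) = 0.035156; P(data | r = 3) = (3/8)(3/8)(5/8)(5/8) = 0.054932; P(data | r = 4) = (4/8)(4/8)(4/8)(4/8) = 0.0625; P(data | r = 6) = (6/8)(6/8)(2/8)(2/8) = 0.035156.
Weighting by the prior gives 1/4 · 0.035156 = 0.0087891, 1/4 · 0.054932 = 0.013733, 1/4 · 0.0625 = 0.015625, 1/4 · 0.035156 = 0.0087891; these sum to 0.046936.
Therefore the posterior P(r = 6 | data) = (0.0087891) / (0.046936) = 0.18726.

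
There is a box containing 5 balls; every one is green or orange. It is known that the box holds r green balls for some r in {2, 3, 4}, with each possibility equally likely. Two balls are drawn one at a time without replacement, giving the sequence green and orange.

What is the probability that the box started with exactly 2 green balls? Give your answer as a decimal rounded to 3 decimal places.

Under each hypothesis, the probability of the observed sequence is: P(data | r = 2) = (2/5)(3/4) = 3/10; P(data | r = 3) = (3/5)(2/4) = 3/10; P(data | r = 4) = (4/5)(1/4) = 1/5.
Multiplying each by its prior: 1/3 · 3/10 = 1/10, 1/3 · 3/10 = 1/10, 1/3 · 1/5 = 1/15; summing to 4/15.
Therefore the posterior P(r = 2 | data) = (1/10) / (4/15) = 3/8.

0.375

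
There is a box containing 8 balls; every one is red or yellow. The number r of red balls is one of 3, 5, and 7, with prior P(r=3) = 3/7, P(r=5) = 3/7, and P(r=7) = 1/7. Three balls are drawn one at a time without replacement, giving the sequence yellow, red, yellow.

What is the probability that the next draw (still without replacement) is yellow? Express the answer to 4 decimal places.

0.4667

The likelihood of the observed sequence under each hypothesis: P(data | r = 3) = (5/8)(3/7)(4/6) = 5/28; P(data | r = 5) = (3/8)(5/7)(2/6) = 5/56; P(data | r = 7) = (1/8)(7/7)(0/6) = 0.
Weighting by the prior gives 3/7 · 5/28 = 15/196, 3/7 · 5/56 = 15/392, 1/7 · 0 = 0; with total 45/392.
Dividing through by the total gives posterior P(r = 3 | data) = 2/3, P(r = 5 | data) = 1/3, P(r = 7 | data) = 0.
The predictive probability is P(yellow next | data) = (3/5)(2/3) + (1/5)(1/3) = 7/15.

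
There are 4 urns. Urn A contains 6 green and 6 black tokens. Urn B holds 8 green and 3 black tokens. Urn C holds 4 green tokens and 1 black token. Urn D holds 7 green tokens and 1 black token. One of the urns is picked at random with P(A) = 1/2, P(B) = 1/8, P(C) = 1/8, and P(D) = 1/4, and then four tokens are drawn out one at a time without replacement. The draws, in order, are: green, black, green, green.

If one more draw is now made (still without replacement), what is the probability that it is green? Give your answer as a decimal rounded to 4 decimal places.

0.7708

Compute the likelihood of the observed sequence for each case: P(data | urn A) = (6/12)(6/11)(5/10)(4/9) = 0.060606; P(data | urn B) = (8/11)(3/10)(7/9)(6/8) = 0.12727; P(data | urn C) = (4/5)(1/4)(3/3)(2/2) = 0.2; P(data | urn D) = (7/8)(1/7)(6/6)(5/5) = 0.125.
The prior-weighted likelihoods are 1/2 · 0.060606 = 0.030303, 1/8 · 0.12727 = 0.015909, 1/8 · 0.2 = 0.025, 1/4 · 0.125 = 0.03125; these sum to 0.10246.
Normalising, the posterior is P(urn A | data) = 0.29575, P(urn B | data) = 0.15527, P(urn C | data) = 0.24399, P(urn D | data) = 0.30499.
Averaging over the posterior, P(green next | data) = (3/8)(0.29575) + (5/7)(0.15527) + (1)(0.24399) + (1)(0.30499) = 0.77079.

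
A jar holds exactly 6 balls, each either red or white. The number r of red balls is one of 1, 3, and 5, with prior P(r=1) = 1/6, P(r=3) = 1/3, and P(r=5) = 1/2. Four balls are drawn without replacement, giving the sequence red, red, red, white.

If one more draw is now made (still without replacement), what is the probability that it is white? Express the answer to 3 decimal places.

For each hypothesis, P(data | H) works out to: P(data | r = 1) = (1/6)(0/5) = 0; P(data | r = 3) = (3/6)(2/5)(1/4)(3/3) = 1/20; P(data | r = 5) = (5/6)(4/5)(3/4)(1/3) = 1/6.
The prior-weighted likelihoods are 1/6 · 0 = 0, 1/3 · 1/20 = 1/60, 1/2 · 1/6 = 1/12; summing to 1/10.
The posterior is then P(r = 1 | data) = 0, P(r = 3 | data) = 1/6, P(r = 5 | data) = 5/6.
So P(white next | data) = Σ P(white next | H) P(H | data) = (1)(1/6) + (0)(5/6) = 1/6.

0.167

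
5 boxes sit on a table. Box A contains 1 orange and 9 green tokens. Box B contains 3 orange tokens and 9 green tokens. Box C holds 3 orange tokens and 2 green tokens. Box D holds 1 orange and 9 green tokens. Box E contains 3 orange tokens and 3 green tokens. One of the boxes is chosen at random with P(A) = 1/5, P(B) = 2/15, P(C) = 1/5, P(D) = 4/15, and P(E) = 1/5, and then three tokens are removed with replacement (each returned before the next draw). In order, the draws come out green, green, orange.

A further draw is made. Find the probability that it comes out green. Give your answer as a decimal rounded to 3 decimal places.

0.678

Under each hypothesis, the probability of the observed sequence is: P(data | box A) = (9/10)(9/10)(1/10) = 0.081; P(data | box B) = (9/12)(9/12)(3/12) = 0.14062; P(data | box C) = (2/5)(2/5)(3/5) = 0.096; P(data | box D) = (9/10)(9/10)(1/10) = 0.081; P(data | box E) = (3/6)(3/6)(3/6) = 0.125.
Multiplying each by its prior: 1/5 · 0.081 = 0.0162, 2/15 · 0.14062 = 0.01875, 1/5 · 0.096 = 0.0192, 4/15 · 0.081 = 0.0216, 1/5 · 0.125 = 0.025; summing to 0.10075.
Dividing through by the total gives posterior P(box A | data) = 0.16079, P(box B | data) = 0.1861, P(box C | data) = 0.19057, P(box D | data) = 0.21439, P(box E | data) = 0.24814.
The predictive probability is P(green next | data) = (9/10)(0.16079) + (3/4)(0.1861) + (2/5)(0.19057) + (9/10)(0.21439) + (1/2)(0.24814) = 0.67754.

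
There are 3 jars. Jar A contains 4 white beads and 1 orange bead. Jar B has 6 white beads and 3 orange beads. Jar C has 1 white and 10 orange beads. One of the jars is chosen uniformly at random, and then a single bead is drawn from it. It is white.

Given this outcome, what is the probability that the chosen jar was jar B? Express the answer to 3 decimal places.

For each hypothesis, P(data | H) works out to: P(data | jar A) = (4/5) = 4/5; P(data | jar B) = (6/9) = 2/3; P(data | jar C) = (1/11) = 1/11.
Multiplying each by its prior: 1/3 · 4/5 = 4/15, 1/3 · 2/3 = 2/9, 1/3 · 1/11 = 1/33; with total 257/495.
Therefore the posterior P(jar B | data) = (2/9) / (257/495) = 110/257.

0.428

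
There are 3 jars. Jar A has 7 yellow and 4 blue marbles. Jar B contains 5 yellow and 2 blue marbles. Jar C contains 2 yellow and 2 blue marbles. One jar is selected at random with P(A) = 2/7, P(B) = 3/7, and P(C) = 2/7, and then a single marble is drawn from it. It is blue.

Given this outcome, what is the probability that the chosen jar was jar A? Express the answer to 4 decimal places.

0.2814

For each hypothesis, P(data | H) works out to: P(data | jar A) = (4/11) = 4/11; P(data | jar B) = (2/7) = 2/7; P(data | jar C) = (2/4) = 1/2.
Multiplying each by its prior: 2/7 · 4/11 = 8/77, 3/7 · 2/7 = 6/49, 2/7 · 1/2 = 1/7; these sum to 199/539.
Hence P(jar A | data) = (8/77) / (199/539) = 56/199.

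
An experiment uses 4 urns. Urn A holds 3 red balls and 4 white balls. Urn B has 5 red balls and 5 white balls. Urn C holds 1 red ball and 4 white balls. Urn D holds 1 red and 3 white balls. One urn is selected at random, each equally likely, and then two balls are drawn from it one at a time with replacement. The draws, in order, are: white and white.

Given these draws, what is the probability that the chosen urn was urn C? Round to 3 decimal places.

0.360

The likelihood of the observed sequence under each hypothesis: P(data | urn A) = (4/7)(4/7) = 0.32653; P(data | urn B) = (5/10)(5/10) = 0.25; P(data | urn C) = (4/5)(4/5) = 0.64; P(data | urn D) = (3/4)(3/4) = 0.5625.
Weighting by the prior gives 1/4 · 0.32653 = 0.081633, 1/4 · 0.25 = 0.0625, 1/4 · 0.64 = 0.16, 1/4 · 0.5625 = 0.14062; summing to 0.44476.
Hence P(urn C | data) = (0.16) / (0.44476) = 0.35975.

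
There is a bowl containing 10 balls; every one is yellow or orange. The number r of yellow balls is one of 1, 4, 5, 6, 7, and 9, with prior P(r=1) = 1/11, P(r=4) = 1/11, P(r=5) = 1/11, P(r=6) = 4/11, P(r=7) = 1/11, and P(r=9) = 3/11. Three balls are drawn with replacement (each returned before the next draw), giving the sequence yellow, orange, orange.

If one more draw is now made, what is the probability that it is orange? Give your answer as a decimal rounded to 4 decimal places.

Compute the likelihood of the observed sequence for each case: P(data | r = 1) = (1/10)(9/10)(9/10) = 0.081; P(data | r = 4) = (4/10)(6/10)(6/10) = 0.144; P(data | r = 5) = (5/10)(5/10)(5/10) = 0.125; P(data | r = 6) = (6/10)(4/10)(4/10) = 0.096; P(data | r = 7) = (7/10)(3/10)(3/10) = 0.063; P(data | r = 9) = (9/10)(1/10)(1/10) = 0.009.
Weighting by the prior gives 1/11 · 0.081 = 0.0073636, 1/11 · 0.144 = 0.013091, 1/11 · 0.125 = 0.011364, 4/11 · 0.096 = 0.034909, 1/11 · 0.063 = 0.0057273, 3/11 · 0.009 = 0.0024545; these sum to 0.074909.
The posterior is then P(r = 1 | data) = 0.098301, P(r = 4 | data) = 0.17476, P(r = 5 | data) = 0.1517, P(r = 6 | data) = 0.46602, P(r = 7 | data) = 0.076456, P(r = 9 | data) = 0.032767.
The predictive probability is P(orange next | data) = (9/10)(0.098301) + (3/5)(0.17476) + (1/2)(0.1517) + (2/5)(0.46602) + (3/10)(0.076456) + (1/10)(0.032767) = 0.4818.

0.4818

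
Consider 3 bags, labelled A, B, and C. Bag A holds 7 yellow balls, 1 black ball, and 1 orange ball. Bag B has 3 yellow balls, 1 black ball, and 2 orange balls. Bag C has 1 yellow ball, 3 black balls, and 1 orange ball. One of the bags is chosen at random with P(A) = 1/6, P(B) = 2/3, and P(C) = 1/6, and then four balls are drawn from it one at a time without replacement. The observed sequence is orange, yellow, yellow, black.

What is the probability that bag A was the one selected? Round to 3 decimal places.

For each hypothesis, P(data | H) works out to: P(data | bag A) = (1/9)(7/8)(6/7)(1/6) = 0.013889; P(data | bag B) = (2/6)(3/5)(2/4)(1/3) = 0.033333; P(data | bag C) = (1/5)(1/4)(0/3) = 0.
Weighting by the prior gives 1/6 · 0.013889 = 0.0023148, 2/3 · 0.033333 = 0.022222, 1/6 · 0 = 0; these sum to 0.024537.
Therefore the posterior P(bag A | data) = (0.0023148) / (0.024537) = 0.09434.

0.094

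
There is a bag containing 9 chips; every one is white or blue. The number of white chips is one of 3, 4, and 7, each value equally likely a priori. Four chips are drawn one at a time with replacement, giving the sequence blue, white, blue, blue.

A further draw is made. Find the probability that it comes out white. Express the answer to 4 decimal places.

0.4001

Compute the likelihood of the observed sequence for each case: P(data | r = 3) = (6/9)(3/9)(6/9)(6/9) = 0.098765; P(data | r = 4) = (5/9)(4/9)(5/9)(5/9) = 0.076208; P(data | r = 7) = (2/9)(7/9)(2/9)(2/9) = 0.0085353.
Multiplying each by its prior: 1/3 · 0.098765 = 0.032922, 1/3 · 0.076208 = 0.025403, 1/3 · 0.0085353 = 0.0028451; these sum to 0.06117.
The posterior is then P(r = 3 | data) = 0.53821, P(r = 4 | data) = 0.41528, P(r = 7 | data) = 0.046512.
Averaging over the posterior, P(white next | data) = (1/3)(0.53821) + (4/9)(0.41528) + (7/9)(0.046512) = 0.40015.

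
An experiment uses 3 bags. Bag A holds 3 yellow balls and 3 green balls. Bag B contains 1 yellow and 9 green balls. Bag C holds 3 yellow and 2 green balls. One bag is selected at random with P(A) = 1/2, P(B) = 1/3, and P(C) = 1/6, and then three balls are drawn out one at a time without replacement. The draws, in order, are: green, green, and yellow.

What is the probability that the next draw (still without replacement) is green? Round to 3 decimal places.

For each hypothesis, P(data | H) works out to: P(data | bag A) = (3/6)(2/5)(3/4) = 3/20; P(data | bag B) = (9/10)(8/9)(1/8) = 1/10; P(data | bag C) = (2/5)(1/4)(3/3) = 1/10.
The prior-weighted likelihoods are 1/2 · 3/20 = 3/40, 1/3 · 1/10 = 1/30, 1/6 · 1/10 = 1/60; summing to 1/8.
Dividing through by the total gives posterior P(bag A | data) = 3/5, P(bag B | data) = 4/15, P(bag C | data) = 2/15.
Averaging over the posterior, P(green next | data) = (1/3)(3/5) + (1)(4/15) + (0)(2/15) = 7/15.

0.467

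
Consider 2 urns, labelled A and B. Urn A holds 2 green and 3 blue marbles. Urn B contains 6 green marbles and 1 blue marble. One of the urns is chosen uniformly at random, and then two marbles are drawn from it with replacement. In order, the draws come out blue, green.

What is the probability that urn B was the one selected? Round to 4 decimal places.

Under each hypothesis, the probability of the observed sequence is: P(data | urn A) = (3/5)(2/5) = 0.24; P(data | urn B) = (1/7)(6/7) = 0.12245.
Multiplying each by its prior: 1/2 · 0.24 = 0.12, 1/2 · 0.12245 = 0.061224; with total 0.18122.
Hence P(urn B | data) = (0.061224) / (0.18122) = 0.33784.

0.3378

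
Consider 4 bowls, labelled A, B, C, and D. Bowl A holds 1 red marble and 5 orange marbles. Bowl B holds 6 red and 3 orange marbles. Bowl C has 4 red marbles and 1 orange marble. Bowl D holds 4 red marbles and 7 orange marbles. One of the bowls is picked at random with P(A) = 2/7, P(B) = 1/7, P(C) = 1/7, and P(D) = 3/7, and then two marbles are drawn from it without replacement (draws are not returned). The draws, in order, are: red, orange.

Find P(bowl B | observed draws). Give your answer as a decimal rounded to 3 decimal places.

For each hypothesis, P(data | H) works out to: P(data | bowl A) = (1/6)(5/5) = 0.16667; P(data | bowl B) = (6/9)(3/8) = 0.25; P(data | bowl C) = (4/5)(1/4) = 0.2; P(data | bowl D) = (4/11)(7/10) = 0.25455.
Multiplying each by its prior: 2/7 · 0.16667 = 0.047619, 1/7 · 0.25 = 0.035714, 1/7 · 0.2 = 0.028571, 3/7 · 0.25455 = 0.10909; summing to 0.221.
Hence P(bowl B | data) = (0.035714) / (0.221) = 0.16161.

0.162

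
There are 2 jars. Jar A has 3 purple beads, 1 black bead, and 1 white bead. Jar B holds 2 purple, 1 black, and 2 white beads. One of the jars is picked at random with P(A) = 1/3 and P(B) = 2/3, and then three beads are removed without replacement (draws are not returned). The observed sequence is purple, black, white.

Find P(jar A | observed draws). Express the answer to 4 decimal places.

0.2727

For each hypothesis, P(data | H) works out to: P(data | jar A) = (3/5)(1/4)(1/3) = 1/20; P(data | jar B) = (2/5)(1/4)(2/3) = 1/15.
Weighting by the prior gives 1/3 · 1/20 = 1/60, 2/3 · 1/15 = 2/45; summing to 11/180.
Hence P(jar A | data) = (1/60) / (11/180) = 3/11.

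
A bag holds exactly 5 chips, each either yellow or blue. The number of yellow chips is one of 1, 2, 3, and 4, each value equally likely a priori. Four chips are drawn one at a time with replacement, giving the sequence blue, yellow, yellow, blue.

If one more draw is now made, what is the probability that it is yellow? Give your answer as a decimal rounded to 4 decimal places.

0.5000

The likelihood of the observed sequence under each hypothesis: P(data | r = 1) = (4/5)(1/5)(1/5)(4/5) = 16/625; P(data | r = 2) = (3/5)(2/5)(2/5)(3/5) = 36/625; P(data | r = 3) = (2/5)(3/5)(3/5)(2/5) = 36/625; P(data | r = 4) = (1/5)(4/5)(4/5)(1/5) = 16/625.
The prior-weighted likelihoods are 1/4 · 16/625 = 4/625, 1/4 · 36/625 = 9/625, 1/4 · 36/625 = 9/625, 1/4 · 16/625 = 4/625; these sum to 26/625.
Normalising, the posterior is P(r = 1 | data) = 2/13, P(r = 2 | data) = 9/26, P(r = 3 | data) = 9/26, P(r = 4 | data) = 2/13.
Averaging over the posterior, P(yellow next | data) = (1/5)(2/13) + (2/5)(9/26) + (3/5)(9/26) + (4/5)(2/13) = 1/2.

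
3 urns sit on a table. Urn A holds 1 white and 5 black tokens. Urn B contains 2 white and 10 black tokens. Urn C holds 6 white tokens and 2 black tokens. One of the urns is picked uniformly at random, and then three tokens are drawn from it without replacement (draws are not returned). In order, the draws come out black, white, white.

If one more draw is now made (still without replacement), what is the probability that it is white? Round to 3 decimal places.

Compute the likelihood of the observed sequence for each case: P(data | urn A) = (5/6)(1/5)(0/4) = 0; P(data | urn B) = (10/12)(2/11)(1/10) = 0.015152; P(data | urn C) = (2/8)(6/7)(5/6) = 0.17857.
The prior-weighted likelihoods are 1/3 · 0 = 0, 1/3 · 0.015152 = 0.0050505, 1/3 · 0.17857 = 0.059524; summing to 0.064574.
Normalising, the posterior is P(urn A | data) = 0, P(urn B | data) = 0.078212, P(urn C | data) = 0.92179.
So P(white next | data) = Σ P(white next | H) P(H | data) = (0)(0.078212) + (4/5)(0.92179) = 0.73743.

0.737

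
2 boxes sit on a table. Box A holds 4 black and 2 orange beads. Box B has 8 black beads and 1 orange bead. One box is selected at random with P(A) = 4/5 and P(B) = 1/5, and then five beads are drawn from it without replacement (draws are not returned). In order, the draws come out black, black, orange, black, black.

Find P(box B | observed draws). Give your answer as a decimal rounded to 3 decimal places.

Compute the likelihood of the observed sequence for each case: P(data | box A) = (4/6)(3/5)(2/4)(2/3)(1/2) = 1/15; P(data | box B) = (8/9)(7/8)(1/7)(6/6)(5/5) = 1/9.
The prior-weighted likelihoods are 4/5 · 1/15 = 4/75, 1/5 · 1/9 = 1/45; these sum to 17/225.
Therefore the posterior P(box B | data) = (1/45) / (17/225) = 5/17.

0.294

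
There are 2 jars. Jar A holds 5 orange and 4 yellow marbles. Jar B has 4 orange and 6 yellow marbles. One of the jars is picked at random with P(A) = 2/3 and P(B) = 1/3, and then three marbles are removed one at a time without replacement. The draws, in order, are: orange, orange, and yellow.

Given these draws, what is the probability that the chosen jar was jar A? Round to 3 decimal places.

Compute the likelihood of the observed sequence for each case: P(data | jar A) = (5/9)(4/8)(4/7) = 0.15873; P(data | jar B) = (4/10)(3/9)(6/8) = 0.1.
The prior-weighted likelihoods are 2/3 · 0.15873 = 0.10582, 1/3 · 0.1 = 0.033333; these sum to 0.13915.
By Bayes' rule, P(jar A | data) = (0.10582) / (0.13915) = 0.76046.

0.760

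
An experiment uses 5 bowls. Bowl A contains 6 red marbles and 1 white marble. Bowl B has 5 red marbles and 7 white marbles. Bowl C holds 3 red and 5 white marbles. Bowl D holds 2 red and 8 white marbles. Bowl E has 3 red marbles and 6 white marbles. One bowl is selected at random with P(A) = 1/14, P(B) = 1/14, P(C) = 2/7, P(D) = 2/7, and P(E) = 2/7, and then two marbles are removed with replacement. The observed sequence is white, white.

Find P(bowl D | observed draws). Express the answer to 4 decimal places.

For each hypothesis, P(data | H) works out to: P(data | bowl A) = (1/7)(1/7) = 0.020408; P(data | bowl B) = (7/12)(7/12) = 0.34028; P(data | bowl C) = (5/8)(5/8) = 0.39062; P(data | bowl D) = (8/10)(8/10) = 0.64; P(data | bowl E) = (6/9)(6/9) = 0.44444.
Multiplying each by its prior: 1/14 · 0.020408 = 0.0014577, 1/14 · 0.34028 = 0.024306, 2/7 · 0.39062 = 0.11161, 2/7 · 0.64 = 0.18286, 2/7 · 0.44444 = 0.12698; with total 0.44721.
By Bayes' rule, P(bowl D | data) = (0.18286) / (0.44721) = 0.40888.

0.4089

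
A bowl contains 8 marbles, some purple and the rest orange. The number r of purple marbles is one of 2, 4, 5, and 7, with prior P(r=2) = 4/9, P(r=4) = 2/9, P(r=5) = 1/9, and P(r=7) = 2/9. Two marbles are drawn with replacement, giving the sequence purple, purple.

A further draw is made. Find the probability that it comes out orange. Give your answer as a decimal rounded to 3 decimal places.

0.290

Compute the likelihood of the observed sequence for each case: P(data | r = 2) = (2/8)(2/8) = 1/16; P(data | r = 4) = (4/8)(4/8) = 1/4; P(data | r = 5) = (5/8)(5/8) = 25/64; P(data | r = 7) = (7/8)(7/8) = 49/64.
The prior-weighted likelihoods are 4/9 · 1/16 = 1/36, 2/9 · 1/4 = 1/18, 1/9 · 25/64 = 25/576, 2/9 · 49/64 = 49/288; with total 19/64.
Dividing through by the total gives posterior P(r = 2 | data) = 0.093567, P(r = 4 | data) = 0.18713, P(r = 5 | data) = 0.1462, P(r = 7 | data) = 0.5731.
So P(orange next | data) = Σ P(orange next | H) P(H | data) = (3/4)(0.093567) + (1/2)(0.18713) + (3/8)(0.1462) + (1/8)(0.5731) = 0.2902.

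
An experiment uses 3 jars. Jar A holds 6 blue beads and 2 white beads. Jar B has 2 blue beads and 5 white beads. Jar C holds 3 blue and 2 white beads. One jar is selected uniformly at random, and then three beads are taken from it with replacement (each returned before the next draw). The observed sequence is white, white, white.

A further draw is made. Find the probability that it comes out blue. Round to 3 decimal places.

0.347

The likelihood of the observed sequence under each hypothesis: P(data | jar A) = (2/8)(2/8)(2/8) = 0.015625; P(data | jar B) = (5/7)(5/7)(5/7) = 0.36443; P(data | jar C) = (2/5)(2/5)(2/5) = 0.064.
The prior-weighted likelihoods are 1/3 · 0.015625 = 0.0052083, 1/3 · 0.36443 = 0.12148, 1/3 · 0.064 = 0.021333; with total 0.14802.
Dividing through by the total gives posterior P(jar A | data) = 0.035187, P(jar B | data) = 0.82069, P(jar C | data) = 0.14413.
So P(blue next | data) = Σ P(blue next | H) P(H | data) = (3/4)(0.035187) + (2/7)(0.82069) + (3/5)(0.14413) = 0.34735.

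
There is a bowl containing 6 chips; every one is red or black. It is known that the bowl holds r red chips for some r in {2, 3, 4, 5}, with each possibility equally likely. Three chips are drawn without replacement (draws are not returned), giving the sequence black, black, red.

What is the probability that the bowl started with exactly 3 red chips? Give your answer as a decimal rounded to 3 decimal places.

0.360

Compute the likelihood of the observed sequence for each case: P(data | r = 2) = (4/6)(3/5)(2/4) = 1/5; P(data | r = 3) = (3/6)(2/5)(3/4) = 3/20; P(data | r = 4) = (2/6)(1/5)(4/4) = 1/15; P(data | r = 5) = (1/6)(0/5) = 0.
Multiplying each by its prior: 1/4 · 1/5 = 1/20, 1/4 · 3/20 = 3/80, 1/4 · 1/15 = 1/60, 1/4 · 0 = 0; with total 5/48.
Therefore the posterior P(r = 3 | data) = (3/80) / (5/48) = 9/25.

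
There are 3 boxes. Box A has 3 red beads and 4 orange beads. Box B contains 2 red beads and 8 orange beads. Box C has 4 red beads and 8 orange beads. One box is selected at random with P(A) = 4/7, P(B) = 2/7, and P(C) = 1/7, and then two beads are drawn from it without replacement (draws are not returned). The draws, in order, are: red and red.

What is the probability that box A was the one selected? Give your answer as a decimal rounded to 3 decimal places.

0.808

Compute the likelihood of the observed sequence for each case: P(data | box A) = (3/7)(2/6) = 0.14286; P(data | box B) = (2/10)(1/9) = 0.022222; P(data | box C) = (4/12)(3/11) = 0.090909.
The prior-weighted likelihoods are 4/7 · 0.14286 = 0.081633, 2/7 · 0.022222 = 0.0063492, 1/7 · 0.090909 = 0.012987; these sum to 0.10097.
Therefore the posterior P(box A | data) = (0.081633) / (0.10097) = 0.80849.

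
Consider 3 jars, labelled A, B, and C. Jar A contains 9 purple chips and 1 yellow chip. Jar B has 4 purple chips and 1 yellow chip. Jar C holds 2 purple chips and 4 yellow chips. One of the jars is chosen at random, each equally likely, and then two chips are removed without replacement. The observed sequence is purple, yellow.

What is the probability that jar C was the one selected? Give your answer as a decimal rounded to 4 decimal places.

Compute the likelihood of the observed sequence for each case: P(data | jar A) = (9/10)(1/9) = 1/10; P(data | jar B) = (4/5)(1/4) = 1/5; P(data | jar C) = (2/6)(4/5) = 4/15.
Weighting by the prior gives 1/3 · 1/10 = 1/30, 1/3 · 1/5 = 1/15, 1/3 · 4/15 = 4/45; summing to 17/90.
By Bayes' rule, P(jar C | data) = (4/45) / (17/90) = 8/17.

0.4706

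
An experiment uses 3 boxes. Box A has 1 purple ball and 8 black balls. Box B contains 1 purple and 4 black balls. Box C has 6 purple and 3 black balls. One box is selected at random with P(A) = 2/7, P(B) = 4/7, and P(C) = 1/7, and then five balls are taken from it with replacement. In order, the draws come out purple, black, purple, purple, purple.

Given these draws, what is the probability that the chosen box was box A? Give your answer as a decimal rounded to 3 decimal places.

Compute the likelihood of the observed sequence for each case: P(data | box A) = (1/9)(8/9)(1/9)(1/9)(1/9) = 0.00013548; P(data | box B) = (1/5)(4/5)(1/5)(1/5)(1/5) = 0.00128; P(data | box C) = (6/9)(3/9)(6/9)(6/9)(6/9) = 0.065844.
Weighting by the prior gives 2/7 · 0.00013548 = 3.8709e-05, 4/7 · 0.00128 = 0.00073143, 1/7 · 0.065844 = 0.0094062; with total 0.010176.
By Bayes' rule, P(box A | data) = (3.8709e-05) / (0.010176) = 0.0038038.

0.004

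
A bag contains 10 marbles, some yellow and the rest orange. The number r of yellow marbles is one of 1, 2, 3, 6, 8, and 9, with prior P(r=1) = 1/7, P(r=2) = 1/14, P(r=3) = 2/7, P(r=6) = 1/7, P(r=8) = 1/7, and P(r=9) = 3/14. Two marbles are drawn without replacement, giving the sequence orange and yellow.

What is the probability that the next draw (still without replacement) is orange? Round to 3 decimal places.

0.520

Compute the likelihood of the observed sequence for each case: P(data | r = 1) = (9/10)(1/9) = 1/10; P(data | r = 2) = (8/10)(2/9) = 8/45; P(data | r = 3) = (7/10)(3/9) = 7/30; P(data | r = 6) = (4/10)(6/9) = 4/15; P(data | r = 8) = (2/10)(8/9) = 8/45; P(data | r = 9) = (1/10)(9/9) = 1/10.
Weighting by the prior gives 1/7 · 1/10 = 1/70, 1/14 · 8/45 = 4/315, 2/7 · 7/30 = 1/15, 1/7 · 4/15 = 4/105, 1/7 · 8/45 = 8/315, 3/14 · 1/10 = 3/140; with total 5/28.
Dividing through by the total gives posterior P(r = 1 | data) = 2/25, P(r = 2 | data) = 16/225, P(r = 3 | data) = 28/75, P(r = 6 | data) = 16/75, P(r = 8 | data) = 32/225, P(r = 9 | data) = 3/25.
The predictive probability is P(orange next | data) = (1)(2/25) + (7/8)(16/225) + (3/4)(28/75) + (3/8)(16/75) + (1/8)(32/225) + (0)(3/25) = 13/25.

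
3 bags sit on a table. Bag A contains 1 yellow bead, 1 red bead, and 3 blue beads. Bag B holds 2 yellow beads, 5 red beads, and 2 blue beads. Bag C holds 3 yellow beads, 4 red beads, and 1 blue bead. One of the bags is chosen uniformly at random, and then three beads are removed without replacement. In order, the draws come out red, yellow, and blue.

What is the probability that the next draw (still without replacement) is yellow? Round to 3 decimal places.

0.167

For each hypothesis, P(data | H) works out to: P(data | bag A) = (1/5)(1/4)(3/3) = 0.05; P(data | bag B) = (5/9)(2/8)(2/7) = 0.039683; P(data | bag C) = (4/8)(3/7)(1/6) = 0.035714.
Weighting by the prior gives 1/3 · 0.05 = 0.016667, 1/3 · 0.039683 = 0.013228, 1/3 · 0.035714 = 0.011905; summing to 0.041799.
Dividing through by the total gives posterior P(bag A | data) = 0.39873, P(bag B | data) = 0.31646, P(bag C | data) = 0.28481.
So P(yellow next | data) = Σ P(yellow next | H) P(H | data) = (0)(0.39873) + (1/6)(0.31646) + (2/5)(0.28481) = 0.16667.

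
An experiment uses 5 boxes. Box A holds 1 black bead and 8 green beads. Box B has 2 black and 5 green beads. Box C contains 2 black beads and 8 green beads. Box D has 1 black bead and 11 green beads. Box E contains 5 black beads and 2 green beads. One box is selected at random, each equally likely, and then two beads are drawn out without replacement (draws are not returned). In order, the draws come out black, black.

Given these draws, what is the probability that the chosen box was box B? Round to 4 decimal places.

For each hypothesis, P(data | H) works out to: P(data | box A) = (1/9)(0/8) = 0; P(data | box B) = (2/7)(1/6) = 0.047619; P(data | box C) = (2/10)(1/9) = 0.022222; P(data | box D) = (1/12)(0/11) = 0; P(data | box E) = (5/7)(4/6) = 0.47619.
The prior-weighted likelihoods are 1/5 · 0 = 0, 1/5 · 0.047619 = 0.0095238, 1/5 · 0.022222 = 0.0044444, 1/5 · 0 = 0, 1/5 · 0.47619 = 0.095238; these sum to 0.10921.
By Bayes' rule, P(box B | data) = (0.0095238) / (0.10921) = 0.087209.

0.0872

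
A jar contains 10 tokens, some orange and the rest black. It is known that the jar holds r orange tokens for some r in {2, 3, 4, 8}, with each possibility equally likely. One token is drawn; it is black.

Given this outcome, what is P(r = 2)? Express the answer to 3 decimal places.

Compute the likelihood of this draw for each case: P(data | r = 2) = (8/10) = 4/5; P(data | r = 3) = (7/10) = 7/10; P(data | r = 4) = (6/10) = 3/5; P(data | r = 8) = (2/10) = 1/5.
Multiplying each by its prior: 1/4 · 4/5 = 1/5, 1/4 · 7/10 = 7/40, 1/4 · 3/5 = 3/20, 1/4 · 1/5 = 1/20; these sum to 23/40.
By Bayes' rule, P(r = 2 | data) = (1/5) / (23/40) = 8/23.

0.348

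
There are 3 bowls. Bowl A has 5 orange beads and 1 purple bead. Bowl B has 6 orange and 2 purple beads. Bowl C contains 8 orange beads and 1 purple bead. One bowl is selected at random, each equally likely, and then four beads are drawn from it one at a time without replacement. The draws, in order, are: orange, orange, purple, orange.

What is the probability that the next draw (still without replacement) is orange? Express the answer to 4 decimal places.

0.9151

For each hypothesis, P(data | H) works out to: P(data | bowl A) = (5/6)(4/5)(1/4)(3/3) = 1/6; P(data | bowl B) = (6/8)(5/7)(2/6)(4/5) = 1/7; P(data | bowl C) = (8/9)(7/8)(1/7)(6/6) = 1/9.
Weighting by the prior gives 1/3 · 1/6 = 1/18, 1/3 · 1/7 = 1/21, 1/3 · 1/9 = 1/27; with total 53/378.
Dividing through by the total gives posterior P(bowl A | data) = 21/53, P(bowl B | data) = 18/53, P(bowl C | data) = 14/53.
So P(orange next | data) = Σ P(orange next | H) P(H | data) = (1)(21/53) + (3/4)(18/53) + (1)(14/53) = 97/106.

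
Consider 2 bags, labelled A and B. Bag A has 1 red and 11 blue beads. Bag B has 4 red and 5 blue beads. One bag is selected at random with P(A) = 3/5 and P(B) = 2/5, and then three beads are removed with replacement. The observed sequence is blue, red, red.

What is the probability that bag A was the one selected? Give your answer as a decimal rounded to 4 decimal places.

Compute the likelihood of the observed sequence for each case: P(data | bag A) = (11/12)(1/12)(1/12) = 0.0063657; P(data | bag B) = (5/9)(4/9)(4/9) = 0.10974.
The prior-weighted likelihoods are 3/5 · 0.0063657 = 0.0038194, 2/5 · 0.10974 = 0.043896; with total 0.047715.
So P(bag A | data) = (0.0038194) / (0.047715) = 0.080047.

0.0800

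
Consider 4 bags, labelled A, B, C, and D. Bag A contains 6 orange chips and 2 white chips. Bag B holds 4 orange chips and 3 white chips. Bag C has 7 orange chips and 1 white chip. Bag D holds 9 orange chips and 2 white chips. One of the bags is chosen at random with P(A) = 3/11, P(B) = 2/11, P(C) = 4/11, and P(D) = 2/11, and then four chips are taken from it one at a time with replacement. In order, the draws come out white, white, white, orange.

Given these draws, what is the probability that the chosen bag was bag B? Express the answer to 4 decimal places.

Under each hypothesis, the probability of the observed sequence is: P(data | bag A) = (2/8)(2/8)(2/8)(6/8) = 0.011719; P(data | bag B) = (3/7)(3/7)(3/7)(4/7) = 0.044981; P(data | bag C) = (1/8)(1/8)(1/8)(7/8) = 0.001709; P(data | bag D) = (2/11)(2/11)(2/11)(9/11) = 0.0049177.
Multiplying each by its prior: 3/11 · 0.011719 = 0.003196, 2/11 · 0.044981 = 0.0081784, 4/11 · 0.001709 = 0.00062145, 2/11 · 0.0049177 = 0.00089413; summing to 0.01289.
So P(bag B | data) = (0.0081784) / (0.01289) = 0.63448.

0.6345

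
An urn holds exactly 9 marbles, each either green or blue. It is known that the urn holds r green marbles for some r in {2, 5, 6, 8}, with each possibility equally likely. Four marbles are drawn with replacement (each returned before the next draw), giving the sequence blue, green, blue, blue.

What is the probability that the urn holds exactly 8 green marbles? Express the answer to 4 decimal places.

0.0068

For each hypothesis, P(data | H) works out to: P(data | r = 2) = (7/9)(2/9)(7/9)(7/9) = 0.10456; P(data | r = 5) = (4/9)(5/9)(4/9)(4/9) = 0.048773; P(data | r = 6) = (3/9)(6/9)(3/9)(3/9) = 0.024691; P(data | r = 8) = (1/9)(8/9)(1/9)(1/9) = 0.0012193.
Multiplying each by its prior: 1/4 · 0.10456 = 0.026139, 1/4 · 0.048773 = 0.012193, 1/4 · 0.024691 = 0.0061728, 1/4 · 0.0012193 = 0.00030483; with total 0.04481.
Therefore the posterior P(r = 8 | data) = (0.00030483) / (0.04481) = 0.0068027.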